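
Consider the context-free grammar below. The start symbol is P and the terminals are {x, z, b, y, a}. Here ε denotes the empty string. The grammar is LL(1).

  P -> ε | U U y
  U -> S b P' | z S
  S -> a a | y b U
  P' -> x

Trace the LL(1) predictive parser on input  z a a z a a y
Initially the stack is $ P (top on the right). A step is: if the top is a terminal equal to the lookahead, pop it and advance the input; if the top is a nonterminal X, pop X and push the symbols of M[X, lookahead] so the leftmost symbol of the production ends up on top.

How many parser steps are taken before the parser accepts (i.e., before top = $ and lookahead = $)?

12

      Stack      Input            Action
   1  $ P        z a a z a a y $  expand P -> U U y
   2  $ y U U    z a a z a a y $  expand U -> z S
   3  $ y U S z  z a a z a a y $  match z
   4  $ y U S    a a z a a y $    expand S -> a a
   5  $ y U a a  a a z a a y $    match a
   6  $ y U a    a z a a y $      match a
   7  $ y U      z a a y $        expand U -> z S
   8  $ y S z    z a a y $        match z
   9  $ y S      a a y $          expand S -> a a
  10  $ y a a    a a y $          match a
  11  $ y a      a y $            match a
  12  $ y        y $              match y
Accept reached after 12 steps.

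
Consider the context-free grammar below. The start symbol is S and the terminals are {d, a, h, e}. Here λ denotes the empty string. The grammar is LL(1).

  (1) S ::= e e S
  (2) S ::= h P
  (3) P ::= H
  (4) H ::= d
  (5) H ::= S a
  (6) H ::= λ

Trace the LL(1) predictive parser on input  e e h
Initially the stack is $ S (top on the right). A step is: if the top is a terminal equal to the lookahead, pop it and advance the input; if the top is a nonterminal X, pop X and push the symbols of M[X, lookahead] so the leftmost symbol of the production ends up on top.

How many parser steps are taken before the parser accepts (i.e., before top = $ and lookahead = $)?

7

step 1: stack=$ S  input=e e h $  — expand S ::= e e S
step 2: stack=$ S e e  input=e e h $  — match e
step 3: stack=$ S e  input=e h $  — match e
step 4: stack=$ S  input=h $  — expand S ::= h P
step 5: stack=$ P h  input=h $  — match h
step 6: stack=$ P  input=$  — expand P ::= H
step 7: stack=$ H  input=$  — expand H ::= λ
Accept reached after 7 steps.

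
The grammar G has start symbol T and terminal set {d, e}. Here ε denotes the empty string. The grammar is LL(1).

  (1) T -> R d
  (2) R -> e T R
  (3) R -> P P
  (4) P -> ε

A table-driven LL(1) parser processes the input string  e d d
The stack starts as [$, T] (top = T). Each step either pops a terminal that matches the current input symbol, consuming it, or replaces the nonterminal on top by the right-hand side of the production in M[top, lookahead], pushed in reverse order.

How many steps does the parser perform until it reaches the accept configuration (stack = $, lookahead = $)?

12

      Stack        Input    Action
   1  $ T          e d d $  expand T -> R d
   2  $ d R        e d d $  expand R -> e T R
   3  $ d R T e    e d d $  match e
   4  $ d R T      d d $    expand T -> R d
   5  $ d R d R    d d $    expand R -> P P
   6  $ d R d P P  d d $    expand P -> ε
   7  $ d R d P    d d $    expand P -> ε
   8  $ d R d      d d $    match d
   9  $ d R        d $      expand R -> P P
  10  $ d P P      d $      expand P -> ε
  11  $ d P        d $      expand P -> ε
  12  $ d          d $      match d
Accept reached after 12 steps.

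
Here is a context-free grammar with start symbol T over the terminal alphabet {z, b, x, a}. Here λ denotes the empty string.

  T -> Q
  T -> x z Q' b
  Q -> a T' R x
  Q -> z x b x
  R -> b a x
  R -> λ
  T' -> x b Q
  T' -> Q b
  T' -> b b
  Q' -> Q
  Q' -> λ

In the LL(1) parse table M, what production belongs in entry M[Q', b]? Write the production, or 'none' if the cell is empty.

FIRST(Q) = {a, z}
FIRST(R) = {λ, b}
FIRST(T) = {a, x, z}  (via Q)
FIRST(T') = {a, b, x, z}  (via Q b)
FIRST(Q') = {λ, a, z}  (via Q)
FOLLOW(T) includes $ since T is the start symbol.
FOLLOW(Q'): in T->x z Q' b, Q' is followed by b with FIRST {b}. Thus FOLLOW(Q') = {b}.
For Q' -> Q: FIRST(Q) = {a, z}, so it goes in M[Q', t] for t ∈ {a, z}.
For Q' -> λ: FIRST(λ) = {λ}, so it goes in M[Q', t] for t ∈ {}; since λ ∈ FIRST, also for every t ∈ FOLLOW(Q') = {b}.

Q' -> λ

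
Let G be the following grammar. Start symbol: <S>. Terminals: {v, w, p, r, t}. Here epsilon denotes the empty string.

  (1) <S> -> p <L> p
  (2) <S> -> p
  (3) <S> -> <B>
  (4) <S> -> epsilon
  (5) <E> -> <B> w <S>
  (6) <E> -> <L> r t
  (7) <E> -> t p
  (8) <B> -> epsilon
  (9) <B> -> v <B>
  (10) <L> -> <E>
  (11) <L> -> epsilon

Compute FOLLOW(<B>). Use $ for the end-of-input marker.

FIRST(<B>): from <B>->epsilon we get {epsilon}; from <B>->v <B> we get {v}. So FIRST(<B>) = {epsilon, v}.
FIRST(<S>): from <S>->p <L> p we get {p}; from <S>->p we get {p}; from <S>-><B> we get {epsilon, v}; from <S>->epsilon we get {epsilon}. So FIRST(<S>) = {epsilon, p, v}.
FIRST(<E>): from <E>-><B> w <S> we get {v, w}; from <E>-><L> r t we get {r, t, v, w}; from <E>->t p we get {t}. So FIRST(<E>) = {r, t, v, w}.
FIRST(<L>): from <L>-><E> we get {r, t, v, w}; from <L>->epsilon we get {epsilon}. So FIRST(<L>) = {epsilon, r, t, v, w}.
FOLLOW(<S>) includes $ since <S> is the start symbol.
FOLLOW(<L>): in <S>->p <L> p, <L> is followed by p with FIRST {p}; in <E>-><L> r t, <L> is followed by r t with FIRST {r}. Thus FOLLOW(<L>) = {p, r}.
FOLLOW(<E>): in <L>-><E>, the suffix after <E> is empty, so FOLLOW(<E>) ⊇ FOLLOW(<L>) = {p, r}. Thus FOLLOW(<E>) = {p, r}.
FOLLOW(<S>): in <E>-><B> w <S>, the suffix after <S> is empty, so FOLLOW(<S>) ⊇ FOLLOW(<E>) = {p, r}. Thus FOLLOW(<S>) = {$, p, r}.
FOLLOW(<B>): in <S>-><B>, the suffix after <B> is empty, so FOLLOW(<B>) ⊇ FOLLOW(<S>) = {$, p, r}; in <E>-><B> w <S>, <B> is followed by w <S> with FIRST {w}; in <B>->v <B>, the suffix after <B> is empty (adds nothing new). Thus FOLLOW(<B>) = {$, p, r, w}.

{$, p, r, w}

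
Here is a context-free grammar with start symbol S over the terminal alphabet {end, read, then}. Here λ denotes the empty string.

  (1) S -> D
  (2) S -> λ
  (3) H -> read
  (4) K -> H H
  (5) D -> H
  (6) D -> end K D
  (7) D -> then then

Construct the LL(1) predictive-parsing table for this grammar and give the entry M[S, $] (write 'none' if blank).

FIRST(H) = {read}
FIRST(K) = {read}  (via H H)
FIRST(D) = {end, read, then}  (via H)
FIRST(S) = {λ, end, read, then}  (via D)
FOLLOW(S) includes $ since S is the start symbol.
FOLLOW(S): S appears on no right-hand side. Thus FOLLOW(S) = {$}.
For S -> D: FIRST(D) = {end, read, then}, so it goes in M[S, t] for t ∈ {end, read, then}.
For S -> λ: FIRST(λ) = {λ}, so it goes in M[S, t] for t ∈ {}; since λ ∈ FIRST, also for every t ∈ FOLLOW(S) = {$}.

S -> λ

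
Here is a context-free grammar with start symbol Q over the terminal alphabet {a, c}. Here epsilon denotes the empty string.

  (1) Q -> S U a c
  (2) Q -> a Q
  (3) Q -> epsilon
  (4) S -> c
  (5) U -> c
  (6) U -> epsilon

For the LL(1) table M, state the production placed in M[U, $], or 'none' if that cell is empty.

none

FIRST(S): from S->c we get {c}. So FIRST(S) = {c}.
FIRST(U): from U->c we get {c}; from U->epsilon we get {epsilon}. So FIRST(U) = {epsilon, c}.
FIRST(Q): from Q->S U a c we get {c}; from Q->a Q we get {a}; from Q->epsilon we get {epsilon}. So FIRST(Q) = {epsilon, a, c}.
FOLLOW(Q) includes $ since Q is the start symbol.
FOLLOW(U): in Q->S U a c, U is followed by a c with FIRST {a}. Thus FOLLOW(U) = {a}.
For U -> c: FIRST(c) = {c}, so it goes in M[U, t] for t ∈ {c}.
For U -> epsilon: FIRST(epsilon) = {epsilon}, so it goes in M[U, t] for t ∈ {}; since epsilon ∈ FIRST, also for every t ∈ FOLLOW(U) = {a}.
None of these place a production in M[U, $].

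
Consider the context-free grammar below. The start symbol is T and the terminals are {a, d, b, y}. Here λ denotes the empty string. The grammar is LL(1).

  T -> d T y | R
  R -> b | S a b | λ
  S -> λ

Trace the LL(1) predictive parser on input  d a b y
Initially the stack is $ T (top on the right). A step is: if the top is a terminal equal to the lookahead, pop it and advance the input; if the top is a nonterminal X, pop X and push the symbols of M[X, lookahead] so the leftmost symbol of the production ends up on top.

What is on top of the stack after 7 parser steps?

     Stack      Input      Action
  1  $ T        d a b y $  expand T -> d T y
  2  $ y T d    d a b y $  match d
  3  $ y T      a b y $    expand T -> R
  4  $ y R      a b y $    expand R -> S a b
  5  $ y b a S  a b y $    expand S -> λ
  6  $ y b a    a b y $    match a
  7  $ y b      b y $      match b
Stack after step 7: $ y (top = y).

y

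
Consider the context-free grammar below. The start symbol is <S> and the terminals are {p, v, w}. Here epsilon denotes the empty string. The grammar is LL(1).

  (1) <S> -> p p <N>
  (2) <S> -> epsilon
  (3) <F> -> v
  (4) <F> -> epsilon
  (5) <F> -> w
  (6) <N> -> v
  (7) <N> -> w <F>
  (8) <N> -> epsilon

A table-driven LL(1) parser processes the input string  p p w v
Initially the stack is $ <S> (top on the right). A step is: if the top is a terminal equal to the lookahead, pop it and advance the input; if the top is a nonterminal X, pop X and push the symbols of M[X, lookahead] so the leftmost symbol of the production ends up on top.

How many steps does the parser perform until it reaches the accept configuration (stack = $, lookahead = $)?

step 1: stack=$ <S>  input=p p w v $  — expand <S> -> p p <N>
step 2: stack=$ <N> p p  input=p p w v $  — match p
step 3: stack=$ <N> p  input=p w v $  — match p
step 4: stack=$ <N>  input=w v $  — expand <N> -> w <F>
step 5: stack=$ <F> w  input=w v $  — match w
step 6: stack=$ <F>  input=v $  — expand <F> -> v
step 7: stack=$ v  input=v $  — match v
Accept reached after 7 steps.

7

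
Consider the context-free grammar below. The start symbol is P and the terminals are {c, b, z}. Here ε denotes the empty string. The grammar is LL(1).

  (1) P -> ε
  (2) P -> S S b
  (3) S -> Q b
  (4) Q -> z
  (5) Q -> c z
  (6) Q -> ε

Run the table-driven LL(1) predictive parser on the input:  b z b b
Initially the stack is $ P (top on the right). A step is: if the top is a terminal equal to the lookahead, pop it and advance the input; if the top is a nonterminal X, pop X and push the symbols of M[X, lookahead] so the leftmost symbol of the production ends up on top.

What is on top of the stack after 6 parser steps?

z

     Stack      Input      Action
  1  $ P        b z b b $  expand P -> S S b
  2  $ b S S    b z b b $  expand S -> Q b
  3  $ b S b Q  b z b b $  expand Q -> ε
  4  $ b S b    b z b b $  match b
  5  $ b S      z b b $    expand S -> Q b
  6  $ b b Q    z b b $    expand Q -> z
Stack after step 6: $ b b z (top = z).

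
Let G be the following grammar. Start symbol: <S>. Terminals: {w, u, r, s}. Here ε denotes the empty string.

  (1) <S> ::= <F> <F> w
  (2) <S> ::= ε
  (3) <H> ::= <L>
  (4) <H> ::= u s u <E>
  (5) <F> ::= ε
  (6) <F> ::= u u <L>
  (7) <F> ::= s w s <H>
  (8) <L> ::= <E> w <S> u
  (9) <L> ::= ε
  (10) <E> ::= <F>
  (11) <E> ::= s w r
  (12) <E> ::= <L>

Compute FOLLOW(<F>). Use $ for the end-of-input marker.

FIRST(<F>): from <F>::=ε we get {ε}; from <F>::=u u <L> we get {u}; from <F>::=s w s <H> we get {s}. So FIRST(<F>) = {ε, s, u}.
FIRST(<S>): from <S>::=<F> <F> w we get {s, u, w}; from <S>::=ε we get {ε}. So FIRST(<S>) = {ε, s, u, w}.
FIRST(<H>): from <H>::=<L> we get {ε, s, u, w}; from <H>::=u s u <E> we get {u}. So FIRST(<H>) = {ε, s, u, w}.
FIRST(<L>): from <L>::=<E> w <S> u we get {s, u, w}; from <L>::=ε we get {ε}. So FIRST(<L>) = {ε, s, u, w}.
FIRST(<E>): from <E>::=<F> we get {ε, s, u}; from <E>::=s w r we get {s}; from <E>::=<L> we get {ε, s, u, w}. So FIRST(<E>) = {ε, s, u, w}.
FOLLOW(<S>) includes $ since <S> is the start symbol.
FOLLOW(<S>): in <L>::=<E> w <S> u, <S> is followed by u with FIRST {u}. Thus FOLLOW(<S>) = {$, u}.
FOLLOW(<H>): in <F>::=s w s <H>, the suffix after <H> is empty, so FOLLOW(<H>) ⊇ FOLLOW(<F>) = {s, u, w}. Thus FOLLOW(<H>) = {s, u, w}.
FOLLOW(<E>): in <H>::=u s u <E>, the suffix after <E> is empty, so FOLLOW(<E>) ⊇ FOLLOW(<H>) = {s, u, w}; in <L>::=<E> w <S> u, <E> is followed by w <S> u with FIRST {w}. Thus FOLLOW(<E>) = {s, u, w}.
FOLLOW(<F>): in <S>::=<F> <F> w (occurrence 1), <F> is followed by <F> w with FIRST {s, u, w}; in <S>::=<F> <F> w (occurrence 2), <F> is followed by w with FIRST {w}; in <E>::=<F>, the suffix after <F> is empty, so FOLLOW(<F>) ⊇ FOLLOW(<E>) = {s, u, w}. Thus FOLLOW(<F>) = {s, u, w}.
FOLLOW(<L>): in <H>::=<L>, the suffix after <L> is empty, so FOLLOW(<L>) ⊇ FOLLOW(<H>) = {s, u, w}; in <F>::=u u <L>, the suffix after <L> is empty, so FOLLOW(<L>) ⊇ FOLLOW(<F>) = {s, u, w}; in <E>::=<L>, the suffix after <L> is empty, so FOLLOW(<L>) ⊇ FOLLOW(<E>) = {s, u, w}. Thus FOLLOW(<L>) = {s, u, w}.

{s, u, w}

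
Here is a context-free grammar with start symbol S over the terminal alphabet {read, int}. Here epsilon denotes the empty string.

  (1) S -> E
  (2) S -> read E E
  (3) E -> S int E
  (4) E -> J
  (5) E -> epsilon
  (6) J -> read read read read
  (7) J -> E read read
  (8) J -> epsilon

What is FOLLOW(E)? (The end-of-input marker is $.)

FIRST(S): from S->E we get {epsilon, int, read}; from S->read E E we get {read}. So FIRST(S) = {epsilon, int, read}.
FIRST(E): from E->S int E we get {int, read}; from E->J we get {epsilon, int, read}; from E->epsilon we get {epsilon}. So FIRST(E) = {epsilon, int, read}.
FIRST(J): from J->read read read read we get {read}; from J->E read read we get {int, read}; from J->epsilon we get {epsilon}. So FIRST(J) = {epsilon, int, read}.
FOLLOW(S) includes $ since S is the start symbol.
FOLLOW(S): in E->S int E, S is followed by int E with FIRST {int}. Thus FOLLOW(S) = {$, int}.
FOLLOW(E): in S->E, the suffix after E is empty, so FOLLOW(E) ⊇ FOLLOW(S) = {$, int}; in S->read E E (occurrence 1), E is followed by E with FIRST {epsilon, int, read}; in S->read E E (occurrence 1), the suffix after E is nullable, so FOLLOW(E) ⊇ FOLLOW(S) = {$, int}; in S->read E E (occurrence 2), the suffix after E is empty, so FOLLOW(E) ⊇ FOLLOW(S) = {$, int}; in E->S int E, the suffix after E is empty (adds nothing new); in J->E read read, E is followed by read read with FIRST {read}. Thus FOLLOW(E) = {$, int, read}.
FOLLOW(J): in E->J, the suffix after J is empty, so FOLLOW(J) ⊇ FOLLOW(E) = {$, int, read}. Thus FOLLOW(J) = {$, int, read}.

{$, int, read}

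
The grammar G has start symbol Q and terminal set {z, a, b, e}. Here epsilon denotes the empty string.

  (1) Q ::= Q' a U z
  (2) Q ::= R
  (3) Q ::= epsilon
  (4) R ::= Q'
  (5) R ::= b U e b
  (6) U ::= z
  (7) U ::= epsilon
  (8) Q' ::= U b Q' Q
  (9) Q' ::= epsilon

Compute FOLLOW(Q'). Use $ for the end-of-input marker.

FIRST(U) = {epsilon, z}
FIRST(Q') = {epsilon, b, z}  (via U b Q' Q)
FIRST(R) = {epsilon, b, z}  (via Q')
FIRST(Q) = {epsilon, a, b, z}  (via Q' a U z, R)
FOLLOW(Q) includes $ since Q is the start symbol.
FOLLOW(U): in Q::=Q' a U z, U is followed by z with FIRST {z}; in R::=b U e b, U is followed by e b with FIRST {e}; in Q'::=U b Q' Q, U is followed by b Q' Q with FIRST {b}. Thus FOLLOW(U) = {b, e, z}.
FOLLOW(Q): in Q'::=U b Q' Q, the suffix after Q is empty, so FOLLOW(Q) ⊇ FOLLOW(Q') = {$, a, b, z}. Thus FOLLOW(Q) = {$, a, b, z}.
FOLLOW(R): in Q::=R, the suffix after R is empty, so FOLLOW(R) ⊇ FOLLOW(Q) = {$, a, b, z}. Thus FOLLOW(R) = {$, a, b, z}.
FOLLOW(Q'): in Q::=Q' a U z, Q' is followed by a U z with FIRST {a}; in R::=Q', the suffix after Q' is empty, so FOLLOW(Q') ⊇ FOLLOW(R) = {$, a, b, z}; in Q'::=U b Q' Q, Q' is followed by Q with FIRST {epsilon, a, b, z}; in Q'::=U b Q' Q, the suffix after Q' is nullable (adds nothing new). Thus FOLLOW(Q') = {$, a, b, z}.

{$, a, b, z}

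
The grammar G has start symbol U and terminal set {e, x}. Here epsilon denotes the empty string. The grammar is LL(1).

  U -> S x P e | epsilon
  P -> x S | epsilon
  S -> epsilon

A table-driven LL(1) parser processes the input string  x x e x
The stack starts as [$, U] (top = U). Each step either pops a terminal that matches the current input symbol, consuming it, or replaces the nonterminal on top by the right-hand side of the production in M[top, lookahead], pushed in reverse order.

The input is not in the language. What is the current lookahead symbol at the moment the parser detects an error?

x

     Stack      Input      Action
  1  $ U        x x e x $  expand U -> S x P e
  2  $ e P x S  x x e x $  expand S -> epsilon
  3  $ e P x    x x e x $  match x
  4  $ e P      x e x $    expand P -> x S
  5  $ e S x    x e x $    match x
  6  $ e S      e x $      expand S -> epsilon
  7  $ e        e x $      match e
  8  $          x $        error: stack empty but input remains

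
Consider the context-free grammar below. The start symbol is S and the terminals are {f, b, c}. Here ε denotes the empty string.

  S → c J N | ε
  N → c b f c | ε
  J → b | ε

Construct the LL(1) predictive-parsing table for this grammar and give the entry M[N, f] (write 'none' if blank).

none

FIRST(S) = {ε, c}
FIRST(N) = {ε, c}
FIRST(J) = {ε, b}
FOLLOW(S) includes $ since S is the start symbol.
FOLLOW(S): S appears on no right-hand side. Thus FOLLOW(S) = {$}.
FOLLOW(N): in S→c J N, the suffix after N is empty, so FOLLOW(N) ⊇ FOLLOW(S) = {$}. Thus FOLLOW(N) = {$}.
For N → c b f c: FIRST(c b f c) = {c}, so it goes in M[N, t] for t ∈ {c}.
For N → ε: FIRST(ε) = {ε}, so it goes in M[N, t] for t ∈ {}; since ε ∈ FIRST, also for every t ∈ FOLLOW(N) = {$}.
None of these place a production in M[N, f].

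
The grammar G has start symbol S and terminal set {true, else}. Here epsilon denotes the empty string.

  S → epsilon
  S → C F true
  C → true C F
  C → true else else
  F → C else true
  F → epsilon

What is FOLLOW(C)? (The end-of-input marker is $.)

FIRST(C): from C→true C F we get {true}; from C→true else else we get {true}. So FIRST(C) = {true}.
FIRST(S): from S→epsilon we get {epsilon}; from S→C F true we get {true}. So FIRST(S) = {epsilon, true}.
FIRST(F): from F→C else true we get {true}; from F→epsilon we get {epsilon}. So FIRST(F) = {epsilon, true}.
FOLLOW(S) includes $ since S is the start symbol.
FOLLOW(S): S appears on no right-hand side. Thus FOLLOW(S) = {$}.
FOLLOW(C): in S→C F true, C is followed by F true with FIRST {true}; in C→true C F, C is followed by F with FIRST {epsilon, true}; in C→true C F, the suffix after C is nullable (adds nothing new); in F→C else true, C is followed by else true with FIRST {else}. Thus FOLLOW(C) = {else, true}.
FOLLOW(F): in S→C F true, F is followed by true with FIRST {true}; in C→true C F, the suffix after F is empty, so FOLLOW(F) ⊇ FOLLOW(C) = {else, true}. Thus FOLLOW(F) = {else, true}.

{else, true}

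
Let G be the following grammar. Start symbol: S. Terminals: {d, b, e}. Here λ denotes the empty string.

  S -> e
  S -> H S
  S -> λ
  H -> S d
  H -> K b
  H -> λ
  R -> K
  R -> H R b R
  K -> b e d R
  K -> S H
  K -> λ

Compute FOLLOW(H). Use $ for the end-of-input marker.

{$, b, d, e}

FIRST(S): from S->e we get {e}; from S->H S we get {λ, b, d, e}; from S->λ we get {λ}. So FIRST(S) = {λ, b, d, e}.
FIRST(H): from H->S d we get {b, d, e}; from H->K b we get {b, d, e}; from H->λ we get {λ}. So FIRST(H) = {λ, b, d, e}.
FIRST(K): from K->b e d R we get {b}; from K->S H we get {λ, b, d, e}; from K->λ we get {λ}. So FIRST(K) = {λ, b, d, e}.
FIRST(R): from R->K we get {λ, b, d, e}; from R->H R b R we get {b, d, e}. So FIRST(R) = {λ, b, d, e}.
FOLLOW(S) includes $ since S is the start symbol.
FOLLOW(S): in S->H S, the suffix after S is empty (adds nothing new); in H->S d, S is followed by d with FIRST {d}; in K->S H, S is followed by H with FIRST {λ, b, d, e}; in K->S H, the suffix after S is nullable, so FOLLOW(S) ⊇ FOLLOW(K) = {b}. Thus FOLLOW(S) = {$, b, d, e}.
FOLLOW(H): in S->H S, H is followed by S with FIRST {λ, b, d, e}; in S->H S, the suffix after H is nullable, so FOLLOW(H) ⊇ FOLLOW(S) = {$, b, d, e}; in R->H R b R, H is followed by R b R with FIRST {b, d, e}; in K->S H, the suffix after H is empty, so FOLLOW(H) ⊇ FOLLOW(K) = {b}. Thus FOLLOW(H) = {$, b, d, e}.
FOLLOW(R): in R->H R b R (occurrence 1), R is followed by b R with FIRST {b}; in R->H R b R (occurrence 2), the suffix after R is empty (adds nothing new); in K->b e d R, the suffix after R is empty, so FOLLOW(R) ⊇ FOLLOW(K) = {b}. Thus FOLLOW(R) = {b}.
FOLLOW(K): in H->K b, K is followed by b with FIRST {b}; in R->K, the suffix after K is empty, so FOLLOW(K) ⊇ FOLLOW(R) = {b}. Thus FOLLOW(K) = {b}.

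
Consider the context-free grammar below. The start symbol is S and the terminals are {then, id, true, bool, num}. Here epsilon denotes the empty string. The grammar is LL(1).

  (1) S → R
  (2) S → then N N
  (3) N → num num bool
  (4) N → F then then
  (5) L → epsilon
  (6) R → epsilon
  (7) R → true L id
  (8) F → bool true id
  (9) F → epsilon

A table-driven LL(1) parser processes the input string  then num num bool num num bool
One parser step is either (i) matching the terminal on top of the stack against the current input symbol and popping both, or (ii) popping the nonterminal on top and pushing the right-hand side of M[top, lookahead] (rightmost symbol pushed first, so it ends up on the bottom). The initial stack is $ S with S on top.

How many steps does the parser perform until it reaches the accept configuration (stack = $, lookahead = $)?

10

step 1: stack=$ S  input=then num num bool num num bool $  — expand S → then N N
step 2: stack=$ N N then  input=then num num bool num num bool $  — match then
step 3: stack=$ N N  input=num num bool num num bool $  — expand N → num num bool
step 4: stack=$ N bool num num  input=num num bool num num bool $  — match num
step 5: stack=$ N bool num  input=num bool num num bool $  — match num
step 6: stack=$ N bool  input=bool num num bool $  — match bool
step 7: stack=$ N  input=num num bool $  — expand N → num num bool
step 8: stack=$ bool num num  input=num num bool $  — match num
step 9: stack=$ bool num  input=num bool $  — match num
step 10: stack=$ bool  input=bool $  — match bool
Accept reached after 10 steps.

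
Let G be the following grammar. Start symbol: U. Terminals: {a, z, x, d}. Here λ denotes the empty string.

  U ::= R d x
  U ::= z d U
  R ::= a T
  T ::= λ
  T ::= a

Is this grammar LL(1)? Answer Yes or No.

FIRST(U) = {a, z}
FIRST(R) = {a}
FIRST(T) = {λ, a}
FOLLOW(U) = {$}
FOLLOW(R) = {d}
FOLLOW(T) = {d}
Each cell of M receives at most one production.

Yes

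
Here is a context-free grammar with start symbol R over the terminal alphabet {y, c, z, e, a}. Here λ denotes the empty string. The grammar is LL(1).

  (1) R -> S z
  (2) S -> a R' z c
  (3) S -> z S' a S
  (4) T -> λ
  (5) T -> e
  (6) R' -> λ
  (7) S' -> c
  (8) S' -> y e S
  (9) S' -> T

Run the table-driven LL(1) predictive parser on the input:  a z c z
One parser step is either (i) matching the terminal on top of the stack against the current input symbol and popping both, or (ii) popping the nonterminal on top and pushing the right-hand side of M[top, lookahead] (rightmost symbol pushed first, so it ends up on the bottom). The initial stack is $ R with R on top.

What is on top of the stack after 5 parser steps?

c

step 1: stack=$ R  input=a z c z $  — expand R -> S z
step 2: stack=$ z S  input=a z c z $  — expand S -> a R' z c
step 3: stack=$ z c z R' a  input=a z c z $  — match a
step 4: stack=$ z c z R'  input=z c z $  — expand R' -> λ
step 5: stack=$ z c z  input=z c z $  — match z
Stack after step 5: $ z c (top = c).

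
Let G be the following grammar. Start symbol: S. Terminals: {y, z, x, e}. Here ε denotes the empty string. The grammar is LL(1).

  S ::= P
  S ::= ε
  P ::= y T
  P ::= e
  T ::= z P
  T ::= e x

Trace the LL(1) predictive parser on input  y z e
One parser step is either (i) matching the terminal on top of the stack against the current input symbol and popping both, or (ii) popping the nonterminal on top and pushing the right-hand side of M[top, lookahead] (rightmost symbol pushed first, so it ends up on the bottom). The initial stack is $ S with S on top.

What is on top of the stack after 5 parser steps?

step 1: stack=$ S  input=y z e $  — expand S ::= P
step 2: stack=$ P  input=y z e $  — expand P ::= y T
step 3: stack=$ T y  input=y z e $  — match y
step 4: stack=$ T  input=z e $  — expand T ::= z P
step 5: stack=$ P z  input=z e $  — match z
Stack after step 5: $ P (top = P).

P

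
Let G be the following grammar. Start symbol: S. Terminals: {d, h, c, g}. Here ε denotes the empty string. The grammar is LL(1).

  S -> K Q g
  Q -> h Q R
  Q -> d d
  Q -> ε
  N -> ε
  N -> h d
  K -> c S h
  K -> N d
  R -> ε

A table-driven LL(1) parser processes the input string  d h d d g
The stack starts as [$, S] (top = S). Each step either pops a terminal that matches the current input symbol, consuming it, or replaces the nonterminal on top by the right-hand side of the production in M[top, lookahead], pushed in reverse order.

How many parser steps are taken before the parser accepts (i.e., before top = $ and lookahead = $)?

11

step 1: stack=$ S  input=d h d d g $  — expand S -> K Q g
step 2: stack=$ g Q K  input=d h d d g $  — expand K -> N d
step 3: stack=$ g Q d N  input=d h d d g $  — expand N -> ε
step 4: stack=$ g Q d  input=d h d d g $  — match d
step 5: stack=$ g Q  input=h d d g $  — expand Q -> h Q R
step 6: stack=$ g R Q h  input=h d d g $  — match h
step 7: stack=$ g R Q  input=d d g $  — expand Q -> d d
step 8: stack=$ g R d d  input=d d g $  — match d
step 9: stack=$ g R d  input=d g $  — match d
step 10: stack=$ g R  input=g $  — expand R -> ε
step 11: stack=$ g  input=g $  — match g
Accept reached after 11 steps.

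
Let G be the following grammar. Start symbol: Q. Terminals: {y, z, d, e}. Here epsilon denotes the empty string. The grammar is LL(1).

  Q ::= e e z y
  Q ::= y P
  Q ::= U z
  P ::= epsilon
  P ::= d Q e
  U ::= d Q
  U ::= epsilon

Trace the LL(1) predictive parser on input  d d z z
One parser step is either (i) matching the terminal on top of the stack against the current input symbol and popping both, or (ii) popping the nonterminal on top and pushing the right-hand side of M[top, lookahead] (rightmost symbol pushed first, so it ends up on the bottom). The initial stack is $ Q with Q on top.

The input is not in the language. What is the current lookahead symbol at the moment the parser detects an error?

$

      Stack      Input      Action
   1  $ Q        d d z z $  expand Q ::= U z
   2  $ z U      d d z z $  expand U ::= d Q
   3  $ z Q d    d d z z $  match d
   4  $ z Q      d z z $    expand Q ::= U z
   5  $ z z U    d z z $    expand U ::= d Q
   6  $ z z Q d  d z z $    match d
   7  $ z z Q    z z $      expand Q ::= U z
   8  $ z z z U  z z $      expand U ::= epsilon
   9  $ z z z    z z $      match z
  10  $ z z      z $        match z
  11  $ z        $          error: top is terminal z but lookahead is $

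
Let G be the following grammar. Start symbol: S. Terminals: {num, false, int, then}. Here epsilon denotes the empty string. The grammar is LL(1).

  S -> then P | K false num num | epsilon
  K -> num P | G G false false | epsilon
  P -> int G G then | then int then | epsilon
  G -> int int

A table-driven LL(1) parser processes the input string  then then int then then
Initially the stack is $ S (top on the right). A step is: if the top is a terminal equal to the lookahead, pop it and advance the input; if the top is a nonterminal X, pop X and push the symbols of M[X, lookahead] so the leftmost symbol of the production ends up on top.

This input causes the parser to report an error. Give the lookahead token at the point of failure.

then

     Stack            Input                      Action
  1  $ S              then then int then then $  expand S -> then P
  2  $ P then         then then int then then $  match then
  3  $ P              then int then then $       expand P -> then int then
  4  $ then int then  then int then then $       match then
  5  $ then int       int then then $            match int
  6  $ then           then then $                match then
  7  $                then $                     error: stack empty but input remains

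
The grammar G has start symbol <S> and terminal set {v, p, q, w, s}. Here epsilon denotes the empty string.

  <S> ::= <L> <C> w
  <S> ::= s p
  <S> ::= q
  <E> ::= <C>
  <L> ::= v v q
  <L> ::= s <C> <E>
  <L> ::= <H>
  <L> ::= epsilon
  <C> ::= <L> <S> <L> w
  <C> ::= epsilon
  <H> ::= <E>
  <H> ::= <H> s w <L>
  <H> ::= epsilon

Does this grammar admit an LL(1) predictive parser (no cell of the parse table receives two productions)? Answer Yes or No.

No

FIRST(<S>) = {q, s, v, w}
FIRST(<E>) = {epsilon, q, s, v, w}
FIRST(<L>) = {epsilon, q, s, v, w}
FIRST(<C>) = {epsilon, q, s, v, w}
FIRST(<H>) = {epsilon, q, s, v, w}
FOLLOW(<S>) = {$, q, s, v, w}
FOLLOW(<E>) = {q, s, v, w}
FOLLOW(<L>) = {q, s, v, w}
FOLLOW(<C>) = {q, s, v, w}
FOLLOW(<H>) = {q, s, v, w}
Cell M[<C>, q] receives both <C> ::= <L> <S> <L> w and <C> ::= epsilon — the grammar is not LL(1).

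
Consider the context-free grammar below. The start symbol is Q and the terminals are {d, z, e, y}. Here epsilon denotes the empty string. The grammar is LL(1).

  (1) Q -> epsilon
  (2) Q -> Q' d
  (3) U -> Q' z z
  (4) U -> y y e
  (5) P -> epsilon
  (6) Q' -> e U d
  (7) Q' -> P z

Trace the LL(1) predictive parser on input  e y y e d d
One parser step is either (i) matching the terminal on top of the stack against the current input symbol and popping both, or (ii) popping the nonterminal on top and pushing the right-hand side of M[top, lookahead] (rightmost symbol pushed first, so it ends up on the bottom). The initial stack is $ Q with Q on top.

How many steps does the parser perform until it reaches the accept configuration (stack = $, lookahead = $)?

step 1: stack=$ Q  input=e y y e d d $  — expand Q -> Q' d
step 2: stack=$ d Q'  input=e y y e d d $  — expand Q' -> e U d
step 3: stack=$ d d U e  input=e y y e d d $  — match e
step 4: stack=$ d d U  input=y y e d d $  — expand U -> y y e
step 5: stack=$ d d e y y  input=y y e d d $  — match y
step 6: stack=$ d d e y  input=y e d d $  — match y
step 7: stack=$ d d e  input=e d d $  — match e
step 8: stack=$ d d  input=d d $  — match d
step 9: stack=$ d  input=d $  — match d
Accept reached after 9 steps.

9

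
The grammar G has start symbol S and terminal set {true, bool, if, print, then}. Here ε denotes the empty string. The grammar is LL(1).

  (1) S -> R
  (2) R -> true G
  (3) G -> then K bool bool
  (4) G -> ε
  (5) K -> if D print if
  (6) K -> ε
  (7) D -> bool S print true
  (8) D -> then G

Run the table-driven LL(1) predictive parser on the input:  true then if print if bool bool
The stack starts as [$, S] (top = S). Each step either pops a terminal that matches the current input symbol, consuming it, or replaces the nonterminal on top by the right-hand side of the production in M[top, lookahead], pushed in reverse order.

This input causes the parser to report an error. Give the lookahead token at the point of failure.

step 1: stack=$ S  input=true then if print if bool bool $  — expand S -> R
step 2: stack=$ R  input=true then if print if bool bool $  — expand R -> true G
step 3: stack=$ G true  input=true then if print if bool bool $  — match true
step 4: stack=$ G  input=then if print if bool bool $  — expand G -> then K bool bool
step 5: stack=$ bool bool K then  input=then if print if bool bool $  — match then
step 6: stack=$ bool bool K  input=if print if bool bool $  — expand K -> if D print if
step 7: stack=$ bool bool if print D if  input=if print if bool bool $  — match if
step 8: stack=$ bool bool if print D  input=print if bool bool $  — error: M[D, print] is empty

print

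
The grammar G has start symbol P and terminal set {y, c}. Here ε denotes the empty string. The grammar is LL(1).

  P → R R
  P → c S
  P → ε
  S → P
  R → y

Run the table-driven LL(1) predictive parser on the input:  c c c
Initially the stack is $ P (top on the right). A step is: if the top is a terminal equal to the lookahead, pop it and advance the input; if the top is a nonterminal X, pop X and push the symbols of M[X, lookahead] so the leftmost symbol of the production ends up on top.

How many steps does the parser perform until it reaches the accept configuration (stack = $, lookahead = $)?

10

step 1: stack=$ P  input=c c c $  — expand P → c S
step 2: stack=$ S c  input=c c c $  — match c
step 3: stack=$ S  input=c c $  — expand S → P
step 4: stack=$ P  input=c c $  — expand P → c S
step 5: stack=$ S c  input=c c $  — match c
step 6: stack=$ S  input=c $  — expand S → P
step 7: stack=$ P  input=c $  — expand P → c S
step 8: stack=$ S c  input=c $  — match c
step 9: stack=$ S  input=$  — expand S → P
step 10: stack=$ P  input=$  — expand P → ε
Accept reached after 10 steps.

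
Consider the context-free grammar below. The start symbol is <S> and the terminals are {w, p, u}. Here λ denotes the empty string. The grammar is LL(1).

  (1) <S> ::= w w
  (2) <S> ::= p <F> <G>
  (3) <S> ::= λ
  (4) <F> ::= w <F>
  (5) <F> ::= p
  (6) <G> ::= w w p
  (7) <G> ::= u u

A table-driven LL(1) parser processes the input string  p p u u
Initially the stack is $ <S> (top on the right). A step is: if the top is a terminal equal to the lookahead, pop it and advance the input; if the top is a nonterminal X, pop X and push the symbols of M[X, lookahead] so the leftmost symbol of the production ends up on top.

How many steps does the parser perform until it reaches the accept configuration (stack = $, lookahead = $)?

step 1: stack=$ <S>  input=p p u u $  — expand <S> ::= p <F> <G>
step 2: stack=$ <G> <F> p  input=p p u u $  — match p
step 3: stack=$ <G> <F>  input=p u u $  — expand <F> ::= p
step 4: stack=$ <G> p  input=p u u $  — match p
step 5: stack=$ <G>  input=u u $  — expand <G> ::= u u
step 6: stack=$ u u  input=u u $  — match u
step 7: stack=$ u  input=u $  — match u
Accept reached after 7 steps.

7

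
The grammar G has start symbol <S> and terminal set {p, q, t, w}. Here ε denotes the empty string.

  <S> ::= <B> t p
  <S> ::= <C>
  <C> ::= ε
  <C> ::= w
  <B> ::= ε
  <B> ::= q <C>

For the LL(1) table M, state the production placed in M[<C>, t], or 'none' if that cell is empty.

<C> ::= ε

FIRST(<C>) = {ε, w}
FIRST(<B>) = {ε, q}
FIRST(<S>) = {ε, q, t, w}  (via <B> t p, <C>)
FOLLOW(<S>) includes $ since <S> is the start symbol.
FOLLOW(<S>): <S> appears on no right-hand side. Thus FOLLOW(<S>) = {$}.
FOLLOW(<B>): in <S>::=<B> t p, <B> is followed by t p with FIRST {t}. Thus FOLLOW(<B>) = {t}.
FOLLOW(<C>): in <S>::=<C>, the suffix after <C> is empty, so FOLLOW(<C>) ⊇ FOLLOW(<S>) = {$}; in <B>::=q <C>, the suffix after <C> is empty, so FOLLOW(<C>) ⊇ FOLLOW(<B>) = {t}. Thus FOLLOW(<C>) = {$, t}.
For <C> ::= ε: FIRST(ε) = {ε}, so it goes in M[<C>, t] for t ∈ {}; since ε ∈ FIRST, also for every t ∈ FOLLOW(<C>) = {$, t}.
For <C> ::= w: FIRST(w) = {w}, so it goes in M[<C>, t] for t ∈ {w}.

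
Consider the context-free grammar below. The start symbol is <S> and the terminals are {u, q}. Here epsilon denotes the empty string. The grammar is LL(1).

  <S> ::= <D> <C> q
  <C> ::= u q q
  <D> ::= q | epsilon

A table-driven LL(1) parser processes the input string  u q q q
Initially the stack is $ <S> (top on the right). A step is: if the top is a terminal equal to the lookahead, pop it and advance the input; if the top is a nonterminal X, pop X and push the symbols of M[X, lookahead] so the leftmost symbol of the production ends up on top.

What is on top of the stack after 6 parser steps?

q

step 1: stack=$ <S>  input=u q q q $  — expand <S> ::= <D> <C> q
step 2: stack=$ q <C> <D>  input=u q q q $  — expand <D> ::= epsilon
step 3: stack=$ q <C>  input=u q q q $  — expand <C> ::= u q q
step 4: stack=$ q q q u  input=u q q q $  — match u
step 5: stack=$ q q q  input=q q q $  — match q
step 6: stack=$ q q  input=q q $  — match q
Stack after step 6: $ q (top = q).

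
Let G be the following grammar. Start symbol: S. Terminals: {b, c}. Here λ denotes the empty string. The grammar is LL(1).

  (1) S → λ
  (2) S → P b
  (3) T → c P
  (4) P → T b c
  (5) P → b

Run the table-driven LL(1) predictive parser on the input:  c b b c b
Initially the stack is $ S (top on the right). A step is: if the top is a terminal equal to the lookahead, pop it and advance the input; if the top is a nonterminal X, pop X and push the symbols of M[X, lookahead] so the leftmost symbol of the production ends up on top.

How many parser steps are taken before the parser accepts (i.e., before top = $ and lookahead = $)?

     Stack        Input        Action
  1  $ S          c b b c b $  expand S → P b
  2  $ b P        c b b c b $  expand P → T b c
  3  $ b c b T    c b b c b $  expand T → c P
  4  $ b c b P c  c b b c b $  match c
  5  $ b c b P    b b c b $    expand P → b
  6  $ b c b b    b b c b $    match b
  7  $ b c b      b c b $      match b
  8  $ b c        c b $        match c
  9  $ b          b $          match b
Accept reached after 9 steps.

9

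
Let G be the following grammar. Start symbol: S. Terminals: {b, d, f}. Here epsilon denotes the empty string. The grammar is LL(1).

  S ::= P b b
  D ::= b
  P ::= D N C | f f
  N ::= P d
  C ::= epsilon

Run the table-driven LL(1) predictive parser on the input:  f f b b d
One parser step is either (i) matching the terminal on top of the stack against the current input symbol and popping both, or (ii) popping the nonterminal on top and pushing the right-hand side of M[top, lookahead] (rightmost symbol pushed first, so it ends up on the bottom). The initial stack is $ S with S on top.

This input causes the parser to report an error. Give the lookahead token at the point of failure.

     Stack      Input        Action
  1  $ S        f f b b d $  expand S ::= P b b
  2  $ b b P    f f b b d $  expand P ::= f f
  3  $ b b f f  f f b b d $  match f
  4  $ b b f    f b b d $    match f
  5  $ b b      b b d $      match b
  6  $ b        b d $        match b
  7  $          d $          error: stack empty but input remains

d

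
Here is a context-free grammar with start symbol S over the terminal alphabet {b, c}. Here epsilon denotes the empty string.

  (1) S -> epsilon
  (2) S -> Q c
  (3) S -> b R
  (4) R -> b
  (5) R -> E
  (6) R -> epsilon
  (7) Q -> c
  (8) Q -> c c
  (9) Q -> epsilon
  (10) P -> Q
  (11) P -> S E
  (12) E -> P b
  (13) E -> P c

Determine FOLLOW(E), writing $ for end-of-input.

FIRST(Q): from Q->c we get {c}; from Q->c c we get {c}; from Q->epsilon we get {epsilon}. So FIRST(Q) = {epsilon, c}.
FIRST(S): from S->epsilon we get {epsilon}; from S->Q c we get {c}; from S->b R we get {b}. So FIRST(S) = {epsilon, b, c}.
FIRST(R): from R->b we get {b}; from R->E we get {b, c}; from R->epsilon we get {epsilon}. So FIRST(R) = {epsilon, b, c}.
FIRST(P): from P->Q we get {epsilon, c}; from P->S E we get {b, c}. So FIRST(P) = {epsilon, b, c}.
FIRST(E): from E->P b we get {b, c}; from E->P c we get {b, c}. So FIRST(E) = {b, c}.
FOLLOW(S) includes $ since S is the start symbol.
FOLLOW(S): in P->S E, S is followed by E with FIRST {b, c}. Thus FOLLOW(S) = {$, b, c}.
FOLLOW(R): in S->b R, the suffix after R is empty, so FOLLOW(R) ⊇ FOLLOW(S) = {$, b, c}. Thus FOLLOW(R) = {$, b, c}.
FOLLOW(P): in E->P b, P is followed by b with FIRST {b}; in E->P c, P is followed by c with FIRST {c}. Thus FOLLOW(P) = {b, c}.
FOLLOW(Q): in S->Q c, Q is followed by c with FIRST {c}; in P->Q, the suffix after Q is empty, so FOLLOW(Q) ⊇ FOLLOW(P) = {b, c}. Thus FOLLOW(Q) = {b, c}.
FOLLOW(E): in R->E, the suffix after E is empty, so FOLLOW(E) ⊇ FOLLOW(R) = {$, b, c}; in P->S E, the suffix after E is empty, so FOLLOW(E) ⊇ FOLLOW(P) = {b, c}. Thus FOLLOW(E) = {$, b, c}.

{$, b, c}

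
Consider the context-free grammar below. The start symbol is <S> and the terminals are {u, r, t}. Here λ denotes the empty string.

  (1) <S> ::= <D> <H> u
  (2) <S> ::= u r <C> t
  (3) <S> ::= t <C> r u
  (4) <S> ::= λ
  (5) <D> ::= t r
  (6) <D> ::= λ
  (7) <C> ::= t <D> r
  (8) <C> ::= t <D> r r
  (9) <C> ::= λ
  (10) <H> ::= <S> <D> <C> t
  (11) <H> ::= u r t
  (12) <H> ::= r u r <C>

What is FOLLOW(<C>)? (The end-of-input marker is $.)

{r, t, u}

FIRST(<D>) = {λ, t}
FIRST(<C>) = {λ, t}
FIRST(<S>) = {λ, r, t, u}  (via <D> <H> u)
FIRST(<H>) = {r, t, u}  (via <S> <D> <C> t)
FOLLOW(<S>) includes $ since <S> is the start symbol.
FOLLOW(<S>): in <H>::=<S> <D> <C> t, <S> is followed by <D> <C> t with FIRST {t}. Thus FOLLOW(<S>) = {$, t}.
FOLLOW(<D>): in <S>::=<D> <H> u, <D> is followed by <H> u with FIRST {r, t, u}; in <C>::=t <D> r, <D> is followed by r with FIRST {r}; in <C>::=t <D> r r, <D> is followed by r r with FIRST {r}; in <H>::=<S> <D> <C> t, <D> is followed by <C> t with FIRST {t}. Thus FOLLOW(<D>) = {r, t, u}.
FOLLOW(<H>): in <S>::=<D> <H> u, <H> is followed by u with FIRST {u}. Thus FOLLOW(<H>) = {u}.
FOLLOW(<C>): in <S>::=u r <C> t, <C> is followed by t with FIRST {t}; in <S>::=t <C> r u, <C> is followed by r u with FIRST {r}; in <H>::=<S> <D> <C> t, <C> is followed by t with FIRST {t}; in <H>::=r u r <C>, the suffix after <C> is empty, so FOLLOW(<C>) ⊇ FOLLOW(<H>) = {u}. Thus FOLLOW(<C>) = {r, t, u}.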